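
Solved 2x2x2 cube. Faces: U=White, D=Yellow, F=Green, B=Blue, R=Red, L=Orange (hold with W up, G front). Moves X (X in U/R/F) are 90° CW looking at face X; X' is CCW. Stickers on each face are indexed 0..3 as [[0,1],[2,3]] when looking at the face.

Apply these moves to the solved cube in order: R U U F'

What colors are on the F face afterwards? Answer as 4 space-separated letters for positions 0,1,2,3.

Answer: B Y W G

Derivation:
After move 1 (R): R=RRRR U=WGWG F=GYGY D=YBYB B=WBWB
After move 2 (U): U=WWGG F=RRGY R=WBRR B=OOWB L=GYOO
After move 3 (U): U=GWGW F=WBGY R=OORR B=GYWB L=RROO
After move 4 (F'): F=BYWG U=GWOR R=BOYR D=ROYB L=RWOG
Query: F face = BYWG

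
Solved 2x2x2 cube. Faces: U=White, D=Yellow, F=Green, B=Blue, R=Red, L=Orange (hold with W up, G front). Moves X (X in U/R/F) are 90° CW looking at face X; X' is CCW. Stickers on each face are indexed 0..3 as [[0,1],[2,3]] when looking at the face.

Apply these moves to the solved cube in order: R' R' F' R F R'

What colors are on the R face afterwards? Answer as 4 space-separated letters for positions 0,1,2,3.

Answer: W R R G

Derivation:
After move 1 (R'): R=RRRR U=WBWB F=GWGW D=YGYG B=YBYB
After move 2 (R'): R=RRRR U=WYWY F=GBGB D=YWYW B=GBGB
After move 3 (F'): F=BBGG U=WYRR R=WRYR D=OOYW L=OYOW
After move 4 (R): R=YWRR U=WBRG F=BOGW D=OGYG B=RBYB
After move 5 (F): F=GBWO U=WBWY R=RWGR D=RYYG L=OOOG
After move 6 (R'): R=WRRG U=WYWR F=GBWY D=RBYO B=GBYB
Query: R face = WRRG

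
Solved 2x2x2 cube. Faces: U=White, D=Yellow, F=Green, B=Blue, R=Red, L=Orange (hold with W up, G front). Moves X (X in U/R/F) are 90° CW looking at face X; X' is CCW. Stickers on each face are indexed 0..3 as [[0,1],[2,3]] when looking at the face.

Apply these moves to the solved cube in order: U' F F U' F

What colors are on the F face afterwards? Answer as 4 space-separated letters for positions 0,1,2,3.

Answer: O B O R

Derivation:
After move 1 (U'): U=WWWW F=OOGG R=GGRR B=RRBB L=BBOO
After move 2 (F): F=GOGO U=WWOB R=WGWR D=RGYY L=BYOY
After move 3 (F): F=GGOO U=WWYY R=OGBR D=WWYY L=BROG
After move 4 (U'): U=WYWY F=BROO R=GGBR B=OGBB L=RROG
After move 5 (F): F=OBOR U=WYGR R=WGYR D=BGYY L=RWOW
Query: F face = OBOR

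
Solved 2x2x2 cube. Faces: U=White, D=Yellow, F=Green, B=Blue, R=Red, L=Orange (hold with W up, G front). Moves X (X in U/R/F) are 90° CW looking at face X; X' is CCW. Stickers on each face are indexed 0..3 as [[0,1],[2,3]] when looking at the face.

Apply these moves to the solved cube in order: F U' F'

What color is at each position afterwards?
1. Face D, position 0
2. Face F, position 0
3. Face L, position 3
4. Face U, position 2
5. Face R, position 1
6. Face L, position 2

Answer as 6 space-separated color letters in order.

After move 1 (F): F=GGGG U=WWOO R=WRWR D=RRYY L=OYOY
After move 2 (U'): U=WOWO F=OYGG R=GGWR B=WRBB L=BBOY
After move 3 (F'): F=YGOG U=WOGW R=RGRR D=BYYY L=BOOW
Query 1: D[0] = B
Query 2: F[0] = Y
Query 3: L[3] = W
Query 4: U[2] = G
Query 5: R[1] = G
Query 6: L[2] = O

Answer: B Y W G G O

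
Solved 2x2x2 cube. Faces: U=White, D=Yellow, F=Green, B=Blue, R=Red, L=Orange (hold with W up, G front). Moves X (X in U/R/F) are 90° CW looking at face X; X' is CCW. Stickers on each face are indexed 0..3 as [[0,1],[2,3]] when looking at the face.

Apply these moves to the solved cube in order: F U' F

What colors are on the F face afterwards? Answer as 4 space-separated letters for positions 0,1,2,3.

After move 1 (F): F=GGGG U=WWOO R=WRWR D=RRYY L=OYOY
After move 2 (U'): U=WOWO F=OYGG R=GGWR B=WRBB L=BBOY
After move 3 (F): F=GOGY U=WOYB R=WGOR D=WGYY L=BROR
Query: F face = GOGY

Answer: G O G Y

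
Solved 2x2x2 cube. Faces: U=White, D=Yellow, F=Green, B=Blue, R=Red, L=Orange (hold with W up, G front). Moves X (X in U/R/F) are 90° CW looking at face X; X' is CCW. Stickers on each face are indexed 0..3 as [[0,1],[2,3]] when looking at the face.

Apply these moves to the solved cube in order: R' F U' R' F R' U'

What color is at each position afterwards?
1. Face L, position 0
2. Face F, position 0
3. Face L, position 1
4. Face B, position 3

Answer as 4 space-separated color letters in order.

Answer: W Y R B

Derivation:
After move 1 (R'): R=RRRR U=WBWB F=GWGW D=YGYG B=YBYB
After move 2 (F): F=GGWW U=WBOO R=WRBR D=RRYG L=OYOG
After move 3 (U'): U=BOWO F=OYWW R=GGBR B=WRYB L=YBOG
After move 4 (R'): R=GRGB U=BYWW F=OOWO D=RYYW B=GRRB
After move 5 (F): F=WOOO U=BYGB R=WRWB D=GGYW L=YROY
After move 6 (R'): R=RBWW U=BRGG F=WYOB D=GOYO B=WRGB
After move 7 (U'): U=RGBG F=YROB R=WYWW B=RBGB L=WROY
Query 1: L[0] = W
Query 2: F[0] = Y
Query 3: L[1] = R
Query 4: B[3] = B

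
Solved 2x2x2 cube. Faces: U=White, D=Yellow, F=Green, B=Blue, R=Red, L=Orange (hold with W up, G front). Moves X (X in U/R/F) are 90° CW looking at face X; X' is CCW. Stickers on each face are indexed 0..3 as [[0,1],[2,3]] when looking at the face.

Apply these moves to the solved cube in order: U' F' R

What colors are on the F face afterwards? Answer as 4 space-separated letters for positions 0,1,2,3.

Answer: O O O Y

Derivation:
After move 1 (U'): U=WWWW F=OOGG R=GGRR B=RRBB L=BBOO
After move 2 (F'): F=OGOG U=WWGR R=YGYR D=BOYY L=BWOW
After move 3 (R): R=YYRG U=WGGG F=OOOY D=BBYR B=RRWB
Query: F face = OOOY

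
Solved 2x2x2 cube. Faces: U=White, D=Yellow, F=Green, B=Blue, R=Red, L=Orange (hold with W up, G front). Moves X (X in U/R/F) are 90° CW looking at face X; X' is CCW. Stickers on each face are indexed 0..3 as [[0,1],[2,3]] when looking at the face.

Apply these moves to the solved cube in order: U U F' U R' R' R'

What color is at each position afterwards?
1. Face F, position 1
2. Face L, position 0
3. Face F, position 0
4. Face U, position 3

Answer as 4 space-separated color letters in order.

Answer: O B Y G

Derivation:
After move 1 (U): U=WWWW F=RRGG R=BBRR B=OOBB L=GGOO
After move 2 (U): U=WWWW F=BBGG R=OORR B=GGBB L=RROO
After move 3 (F'): F=BGBG U=WWOR R=YOYR D=ROYY L=RWOW
After move 4 (U): U=OWRW F=YOBG R=GGYR B=RWBB L=BGOW
After move 5 (R'): R=GRGY U=OBRR F=YWBW D=ROYG B=YWOB
After move 6 (R'): R=RYGG U=OORY F=YBBR D=RWYW B=GWOB
After move 7 (R'): R=YGRG U=OORG F=YOBY D=RBYR B=WWWB
Query 1: F[1] = O
Query 2: L[0] = B
Query 3: F[0] = Y
Query 4: U[3] = G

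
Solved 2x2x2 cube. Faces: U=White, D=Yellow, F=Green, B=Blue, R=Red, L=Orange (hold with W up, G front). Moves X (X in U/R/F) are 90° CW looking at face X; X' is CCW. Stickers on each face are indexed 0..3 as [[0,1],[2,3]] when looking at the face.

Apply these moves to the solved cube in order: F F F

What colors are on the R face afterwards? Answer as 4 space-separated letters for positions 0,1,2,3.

Answer: Y R Y R

Derivation:
After move 1 (F): F=GGGG U=WWOO R=WRWR D=RRYY L=OYOY
After move 2 (F): F=GGGG U=WWYY R=OROR D=WWYY L=OROR
After move 3 (F): F=GGGG U=WWRR R=YRYR D=OOYY L=OWOW
Query: R face = YRYR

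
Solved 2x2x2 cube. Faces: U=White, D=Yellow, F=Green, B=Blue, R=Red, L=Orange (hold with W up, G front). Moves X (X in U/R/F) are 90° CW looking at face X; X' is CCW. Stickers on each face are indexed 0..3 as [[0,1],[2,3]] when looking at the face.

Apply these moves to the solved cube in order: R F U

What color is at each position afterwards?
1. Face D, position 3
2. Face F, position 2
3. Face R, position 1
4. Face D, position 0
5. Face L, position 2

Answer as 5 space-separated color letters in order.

After move 1 (R): R=RRRR U=WGWG F=GYGY D=YBYB B=WBWB
After move 2 (F): F=GGYY U=WGOO R=WRGR D=RRYB L=OYOB
After move 3 (U): U=OWOG F=WRYY R=WBGR B=OYWB L=GGOB
Query 1: D[3] = B
Query 2: F[2] = Y
Query 3: R[1] = B
Query 4: D[0] = R
Query 5: L[2] = O

Answer: B Y B R O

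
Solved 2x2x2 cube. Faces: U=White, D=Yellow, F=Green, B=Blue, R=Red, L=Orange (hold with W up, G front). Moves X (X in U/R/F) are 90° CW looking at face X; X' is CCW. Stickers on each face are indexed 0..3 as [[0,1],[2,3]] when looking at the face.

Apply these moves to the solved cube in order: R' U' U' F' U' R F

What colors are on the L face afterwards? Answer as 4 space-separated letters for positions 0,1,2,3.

After move 1 (R'): R=RRRR U=WBWB F=GWGW D=YGYG B=YBYB
After move 2 (U'): U=BBWW F=OOGW R=GWRR B=RRYB L=YBOO
After move 3 (U'): U=BWBW F=YBGW R=OORR B=GWYB L=RROO
After move 4 (F'): F=BWYG U=BWOR R=GOYR D=ROYG L=RWOB
After move 5 (U'): U=WRBO F=RWYG R=BWYR B=GOYB L=GWOB
After move 6 (R): R=YBRW U=WWBG F=ROYG D=RYYG B=OORB
After move 7 (F): F=YRGO U=WWBW R=BBGW D=RYYG L=GROY
Query: L face = GROY

Answer: G R O Y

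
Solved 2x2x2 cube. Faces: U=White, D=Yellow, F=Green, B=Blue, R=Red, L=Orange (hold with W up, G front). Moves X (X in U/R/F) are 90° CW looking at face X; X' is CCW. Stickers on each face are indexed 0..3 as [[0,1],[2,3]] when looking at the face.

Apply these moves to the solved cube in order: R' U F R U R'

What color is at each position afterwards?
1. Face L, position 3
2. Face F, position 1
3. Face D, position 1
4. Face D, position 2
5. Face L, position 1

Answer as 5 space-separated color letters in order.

After move 1 (R'): R=RRRR U=WBWB F=GWGW D=YGYG B=YBYB
After move 2 (U): U=WWBB F=RRGW R=YBRR B=OOYB L=GWOO
After move 3 (F): F=GRWR U=WWOW R=BBBR D=RYYG L=GYOG
After move 4 (R): R=BBRB U=WROR F=GYWG D=RYYO B=WOWB
After move 5 (U): U=OWRR F=BBWG R=WORB B=GYWB L=GYOG
After move 6 (R'): R=OBWR U=OWRG F=BWWR D=RBYG B=OYYB
Query 1: L[3] = G
Query 2: F[1] = W
Query 3: D[1] = B
Query 4: D[2] = Y
Query 5: L[1] = Y

Answer: G W B Y Y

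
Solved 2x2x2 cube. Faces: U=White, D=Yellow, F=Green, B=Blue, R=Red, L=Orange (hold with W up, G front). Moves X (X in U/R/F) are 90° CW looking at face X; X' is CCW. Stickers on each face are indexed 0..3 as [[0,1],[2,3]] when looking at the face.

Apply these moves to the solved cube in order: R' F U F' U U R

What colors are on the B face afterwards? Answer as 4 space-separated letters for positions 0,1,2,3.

Answer: O W Y B

Derivation:
After move 1 (R'): R=RRRR U=WBWB F=GWGW D=YGYG B=YBYB
After move 2 (F): F=GGWW U=WBOO R=WRBR D=RRYG L=OYOG
After move 3 (U): U=OWOB F=WRWW R=YBBR B=OYYB L=GGOG
After move 4 (F'): F=RWWW U=OWYB R=RBRR D=GGYG L=GBOO
After move 5 (U): U=YOBW F=RBWW R=OYRR B=GBYB L=RWOO
After move 6 (U): U=BYWO F=OYWW R=GBRR B=RWYB L=RBOO
After move 7 (R): R=RGRB U=BYWW F=OGWG D=GYYR B=OWYB
Query: B face = OWYB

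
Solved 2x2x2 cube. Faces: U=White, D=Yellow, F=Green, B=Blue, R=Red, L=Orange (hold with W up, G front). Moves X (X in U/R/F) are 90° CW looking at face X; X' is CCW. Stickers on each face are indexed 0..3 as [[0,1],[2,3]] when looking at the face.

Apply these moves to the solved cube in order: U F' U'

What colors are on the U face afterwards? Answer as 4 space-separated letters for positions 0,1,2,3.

Answer: W R W B

Derivation:
After move 1 (U): U=WWWW F=RRGG R=BBRR B=OOBB L=GGOO
After move 2 (F'): F=RGRG U=WWBR R=YBYR D=GOYY L=GWOW
After move 3 (U'): U=WRWB F=GWRG R=RGYR B=YBBB L=OOOW
Query: U face = WRWB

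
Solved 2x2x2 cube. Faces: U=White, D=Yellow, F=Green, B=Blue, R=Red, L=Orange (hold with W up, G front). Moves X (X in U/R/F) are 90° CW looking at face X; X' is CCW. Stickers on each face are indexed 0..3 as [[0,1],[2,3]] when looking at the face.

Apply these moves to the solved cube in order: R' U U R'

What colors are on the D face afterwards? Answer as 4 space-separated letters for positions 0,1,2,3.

After move 1 (R'): R=RRRR U=WBWB F=GWGW D=YGYG B=YBYB
After move 2 (U): U=WWBB F=RRGW R=YBRR B=OOYB L=GWOO
After move 3 (U): U=BWBW F=YBGW R=OORR B=GWYB L=RROO
After move 4 (R'): R=OROR U=BYBG F=YWGW D=YBYW B=GWGB
Query: D face = YBYW

Answer: Y B Y W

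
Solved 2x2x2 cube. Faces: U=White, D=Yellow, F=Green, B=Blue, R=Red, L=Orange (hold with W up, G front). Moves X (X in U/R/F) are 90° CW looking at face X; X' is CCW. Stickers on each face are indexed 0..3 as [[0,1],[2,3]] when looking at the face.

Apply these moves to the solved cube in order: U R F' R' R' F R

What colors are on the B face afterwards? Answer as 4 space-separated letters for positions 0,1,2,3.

Answer: G O O B

Derivation:
After move 1 (U): U=WWWW F=RRGG R=BBRR B=OOBB L=GGOO
After move 2 (R): R=RBRB U=WRWG F=RYGY D=YBYO B=WOWB
After move 3 (F'): F=YYRG U=WRRR R=BBYB D=GOYO L=GGOW
After move 4 (R'): R=BBBY U=WWRW F=YRRR D=GYYG B=OOOB
After move 5 (R'): R=BYBB U=WORO F=YWRW D=GRYR B=GOYB
After move 6 (F): F=RYWW U=WOWG R=RYOB D=BBYR L=GGOR
After move 7 (R): R=ORBY U=WYWW F=RBWR D=BYYG B=GOOB
Query: B face = GOOB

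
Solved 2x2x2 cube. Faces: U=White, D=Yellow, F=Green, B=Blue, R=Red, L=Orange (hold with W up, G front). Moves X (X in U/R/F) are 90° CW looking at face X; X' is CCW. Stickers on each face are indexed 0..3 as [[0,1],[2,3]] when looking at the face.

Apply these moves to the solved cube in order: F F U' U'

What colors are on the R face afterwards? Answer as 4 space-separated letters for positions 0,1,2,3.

After move 1 (F): F=GGGG U=WWOO R=WRWR D=RRYY L=OYOY
After move 2 (F): F=GGGG U=WWYY R=OROR D=WWYY L=OROR
After move 3 (U'): U=WYWY F=ORGG R=GGOR B=ORBB L=BBOR
After move 4 (U'): U=YYWW F=BBGG R=OROR B=GGBB L=OROR
Query: R face = OROR

Answer: O R O R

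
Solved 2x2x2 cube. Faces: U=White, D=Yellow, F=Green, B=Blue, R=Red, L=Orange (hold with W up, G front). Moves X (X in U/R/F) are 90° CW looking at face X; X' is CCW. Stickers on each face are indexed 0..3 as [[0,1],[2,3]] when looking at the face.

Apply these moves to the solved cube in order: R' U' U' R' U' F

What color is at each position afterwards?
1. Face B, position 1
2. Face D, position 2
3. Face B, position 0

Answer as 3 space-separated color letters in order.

Answer: R Y O

Derivation:
After move 1 (R'): R=RRRR U=WBWB F=GWGW D=YGYG B=YBYB
After move 2 (U'): U=BBWW F=OOGW R=GWRR B=RRYB L=YBOO
After move 3 (U'): U=BWBW F=YBGW R=OORR B=GWYB L=RROO
After move 4 (R'): R=OROR U=BYBG F=YWGW D=YBYW B=GWGB
After move 5 (U'): U=YGBB F=RRGW R=YWOR B=ORGB L=GWOO
After move 6 (F): F=GRWR U=YGOW R=BWBR D=OYYW L=GYOB
Query 1: B[1] = R
Query 2: D[2] = Y
Query 3: B[0] = O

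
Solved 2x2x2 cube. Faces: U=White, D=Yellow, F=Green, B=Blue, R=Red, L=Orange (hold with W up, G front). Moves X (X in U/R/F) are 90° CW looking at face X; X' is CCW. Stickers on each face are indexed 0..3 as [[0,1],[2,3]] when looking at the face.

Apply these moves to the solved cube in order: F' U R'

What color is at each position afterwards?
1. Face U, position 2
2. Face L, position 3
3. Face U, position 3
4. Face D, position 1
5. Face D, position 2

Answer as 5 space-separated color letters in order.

After move 1 (F'): F=GGGG U=WWRR R=YRYR D=OOYY L=OWOW
After move 2 (U): U=RWRW F=YRGG R=BBYR B=OWBB L=GGOW
After move 3 (R'): R=BRBY U=RBRO F=YWGW D=ORYG B=YWOB
Query 1: U[2] = R
Query 2: L[3] = W
Query 3: U[3] = O
Query 4: D[1] = R
Query 5: D[2] = Y

Answer: R W O R Y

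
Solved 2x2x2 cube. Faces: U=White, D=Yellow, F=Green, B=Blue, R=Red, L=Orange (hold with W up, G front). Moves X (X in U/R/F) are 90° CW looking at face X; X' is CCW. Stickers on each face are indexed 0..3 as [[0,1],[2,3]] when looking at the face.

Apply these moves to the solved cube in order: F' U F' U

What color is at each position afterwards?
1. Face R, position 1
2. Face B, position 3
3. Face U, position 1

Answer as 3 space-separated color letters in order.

After move 1 (F'): F=GGGG U=WWRR R=YRYR D=OOYY L=OWOW
After move 2 (U): U=RWRW F=YRGG R=BBYR B=OWBB L=GGOW
After move 3 (F'): F=RGYG U=RWBY R=OBOR D=GWYY L=GWOR
After move 4 (U): U=BRYW F=OBYG R=OWOR B=GWBB L=RGOR
Query 1: R[1] = W
Query 2: B[3] = B
Query 3: U[1] = R

Answer: W B R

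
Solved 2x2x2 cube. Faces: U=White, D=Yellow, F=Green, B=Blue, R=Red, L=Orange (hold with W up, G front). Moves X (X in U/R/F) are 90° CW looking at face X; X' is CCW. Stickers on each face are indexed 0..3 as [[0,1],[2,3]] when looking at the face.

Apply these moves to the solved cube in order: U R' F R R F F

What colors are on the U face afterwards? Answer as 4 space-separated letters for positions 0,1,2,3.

Answer: W B B B

Derivation:
After move 1 (U): U=WWWW F=RRGG R=BBRR B=OOBB L=GGOO
After move 2 (R'): R=BRBR U=WBWO F=RWGW D=YRYG B=YOYB
After move 3 (F): F=GRWW U=WBOG R=WROR D=BBYG L=GYOR
After move 4 (R): R=OWRR U=WROW F=GBWG D=BYYY B=GOBB
After move 5 (R): R=RORW U=WBOG F=GYWY D=BBYG B=WORB
After move 6 (F): F=WGYY U=WBRY R=OOGW D=RRYG L=GBOB
After move 7 (F): F=YWYG U=WBBB R=ROYW D=GOYG L=GROR
Query: U face = WBBB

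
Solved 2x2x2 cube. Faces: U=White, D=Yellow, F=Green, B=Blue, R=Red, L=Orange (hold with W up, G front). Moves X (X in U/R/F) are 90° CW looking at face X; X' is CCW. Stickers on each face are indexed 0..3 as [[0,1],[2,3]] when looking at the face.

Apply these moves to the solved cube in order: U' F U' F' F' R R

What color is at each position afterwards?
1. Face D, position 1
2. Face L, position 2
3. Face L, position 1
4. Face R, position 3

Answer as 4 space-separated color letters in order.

After move 1 (U'): U=WWWW F=OOGG R=GGRR B=RRBB L=BBOO
After move 2 (F): F=GOGO U=WWOB R=WGWR D=RGYY L=BYOY
After move 3 (U'): U=WBWO F=BYGO R=GOWR B=WGBB L=RROY
After move 4 (F'): F=YOBG U=WBGW R=GORR D=RYYY L=ROOW
After move 5 (F'): F=OGYB U=WBGR R=YORR D=OWYY L=RWOG
After move 6 (R): R=RYRO U=WGGB F=OWYY D=OBYW B=RGBB
After move 7 (R): R=RROY U=WWGY F=OBYW D=OBYR B=BGGB
Query 1: D[1] = B
Query 2: L[2] = O
Query 3: L[1] = W
Query 4: R[3] = Y

Answer: B O W Y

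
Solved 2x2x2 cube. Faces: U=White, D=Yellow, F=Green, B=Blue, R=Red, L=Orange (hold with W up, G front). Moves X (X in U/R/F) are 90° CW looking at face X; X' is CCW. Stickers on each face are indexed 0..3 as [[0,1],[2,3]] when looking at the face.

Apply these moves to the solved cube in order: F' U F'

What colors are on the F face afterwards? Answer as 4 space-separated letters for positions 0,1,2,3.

Answer: R G Y G

Derivation:
After move 1 (F'): F=GGGG U=WWRR R=YRYR D=OOYY L=OWOW
After move 2 (U): U=RWRW F=YRGG R=BBYR B=OWBB L=GGOW
After move 3 (F'): F=RGYG U=RWBY R=OBOR D=GWYY L=GWOR
Query: F face = RGYG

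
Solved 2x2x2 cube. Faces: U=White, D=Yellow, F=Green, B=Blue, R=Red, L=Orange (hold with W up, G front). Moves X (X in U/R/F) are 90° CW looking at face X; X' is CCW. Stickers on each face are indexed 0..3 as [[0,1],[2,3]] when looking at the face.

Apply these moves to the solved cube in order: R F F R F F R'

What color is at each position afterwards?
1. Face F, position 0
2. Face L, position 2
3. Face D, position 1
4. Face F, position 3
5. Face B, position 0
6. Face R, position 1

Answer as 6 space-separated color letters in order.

Answer: B O Y G W R

Derivation:
After move 1 (R): R=RRRR U=WGWG F=GYGY D=YBYB B=WBWB
After move 2 (F): F=GGYY U=WGOO R=WRGR D=RRYB L=OYOB
After move 3 (F): F=YGYG U=WGBY R=OROR D=GWYB L=OROR
After move 4 (R): R=OORR U=WGBG F=YWYB D=GWYW B=YBGB
After move 5 (F): F=YYBW U=WGRR R=BOGR D=ROYW L=OGOW
After move 6 (F): F=BYWY U=WGWG R=RORR D=GBYW L=OROO
After move 7 (R'): R=ORRR U=WGWY F=BGWG D=GYYY B=WBBB
Query 1: F[0] = B
Query 2: L[2] = O
Query 3: D[1] = Y
Query 4: F[3] = G
Query 5: B[0] = W
Query 6: R[1] = R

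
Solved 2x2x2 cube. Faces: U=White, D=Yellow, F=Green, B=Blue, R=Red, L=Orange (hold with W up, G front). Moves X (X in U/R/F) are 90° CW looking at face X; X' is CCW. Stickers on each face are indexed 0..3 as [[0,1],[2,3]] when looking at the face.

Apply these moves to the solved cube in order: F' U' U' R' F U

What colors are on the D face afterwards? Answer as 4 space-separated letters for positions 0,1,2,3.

After move 1 (F'): F=GGGG U=WWRR R=YRYR D=OOYY L=OWOW
After move 2 (U'): U=WRWR F=OWGG R=GGYR B=YRBB L=BBOW
After move 3 (U'): U=RRWW F=BBGG R=OWYR B=GGBB L=YROW
After move 4 (R'): R=WROY U=RBWG F=BRGW D=OBYG B=YGOB
After move 5 (F): F=GBWR U=RBWR R=WRGY D=OWYG L=YOOB
After move 6 (U): U=WRRB F=WRWR R=YGGY B=YOOB L=GBOB
Query: D face = OWYG

Answer: O W Y G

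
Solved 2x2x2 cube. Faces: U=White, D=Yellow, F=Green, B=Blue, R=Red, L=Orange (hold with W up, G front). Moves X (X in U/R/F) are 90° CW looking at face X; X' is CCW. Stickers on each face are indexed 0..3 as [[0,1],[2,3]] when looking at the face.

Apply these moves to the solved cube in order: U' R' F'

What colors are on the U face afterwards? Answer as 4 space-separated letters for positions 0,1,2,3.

After move 1 (U'): U=WWWW F=OOGG R=GGRR B=RRBB L=BBOO
After move 2 (R'): R=GRGR U=WBWR F=OWGW D=YOYG B=YRYB
After move 3 (F'): F=WWOG U=WBGG R=ORYR D=BOYG L=BROW
Query: U face = WBGG

Answer: W B G G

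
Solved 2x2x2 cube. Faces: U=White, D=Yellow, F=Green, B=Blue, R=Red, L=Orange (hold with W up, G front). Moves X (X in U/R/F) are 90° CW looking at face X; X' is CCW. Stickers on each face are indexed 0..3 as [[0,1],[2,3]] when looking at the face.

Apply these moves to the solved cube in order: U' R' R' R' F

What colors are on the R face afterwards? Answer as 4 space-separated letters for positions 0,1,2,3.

After move 1 (U'): U=WWWW F=OOGG R=GGRR B=RRBB L=BBOO
After move 2 (R'): R=GRGR U=WBWR F=OWGW D=YOYG B=YRYB
After move 3 (R'): R=RRGG U=WYWY F=OBGR D=YWYW B=GROB
After move 4 (R'): R=RGRG U=WOWG F=OYGY D=YBYR B=WRWB
After move 5 (F): F=GOYY U=WOOB R=WGGG D=RRYR L=BYOB
Query: R face = WGGG

Answer: W G G G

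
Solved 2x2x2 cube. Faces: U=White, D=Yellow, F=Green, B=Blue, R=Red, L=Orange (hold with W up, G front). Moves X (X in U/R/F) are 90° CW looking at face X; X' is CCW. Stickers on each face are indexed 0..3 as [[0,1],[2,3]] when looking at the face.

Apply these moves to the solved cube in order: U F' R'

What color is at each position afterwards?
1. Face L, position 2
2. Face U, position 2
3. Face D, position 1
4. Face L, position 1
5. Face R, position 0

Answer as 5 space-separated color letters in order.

Answer: O B G W B

Derivation:
After move 1 (U): U=WWWW F=RRGG R=BBRR B=OOBB L=GGOO
After move 2 (F'): F=RGRG U=WWBR R=YBYR D=GOYY L=GWOW
After move 3 (R'): R=BRYY U=WBBO F=RWRR D=GGYG B=YOOB
Query 1: L[2] = O
Query 2: U[2] = B
Query 3: D[1] = G
Query 4: L[1] = W
Query 5: R[0] = B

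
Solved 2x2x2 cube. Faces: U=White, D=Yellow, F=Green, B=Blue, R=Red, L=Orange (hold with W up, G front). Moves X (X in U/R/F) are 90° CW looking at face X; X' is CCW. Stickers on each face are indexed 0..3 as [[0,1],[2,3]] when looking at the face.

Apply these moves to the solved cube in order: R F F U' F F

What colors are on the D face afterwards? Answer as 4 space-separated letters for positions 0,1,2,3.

After move 1 (R): R=RRRR U=WGWG F=GYGY D=YBYB B=WBWB
After move 2 (F): F=GGYY U=WGOO R=WRGR D=RRYB L=OYOB
After move 3 (F): F=YGYG U=WGBY R=OROR D=GWYB L=OROR
After move 4 (U'): U=GYWB F=ORYG R=YGOR B=ORWB L=WBOR
After move 5 (F): F=YOGR U=GYRB R=WGBR D=OYYB L=WGOW
After move 6 (F): F=GYRO U=GYWG R=RGBR D=BWYB L=WOOY
Query: D face = BWYB

Answer: B W Y B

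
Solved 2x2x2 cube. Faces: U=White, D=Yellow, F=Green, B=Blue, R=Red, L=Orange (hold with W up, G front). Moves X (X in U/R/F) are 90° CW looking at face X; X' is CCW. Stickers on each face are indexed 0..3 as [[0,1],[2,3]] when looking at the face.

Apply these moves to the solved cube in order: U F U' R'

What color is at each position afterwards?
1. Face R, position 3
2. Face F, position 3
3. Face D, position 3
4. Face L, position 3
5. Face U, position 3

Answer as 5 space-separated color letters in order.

Answer: W O R Y W

Derivation:
After move 1 (U): U=WWWW F=RRGG R=BBRR B=OOBB L=GGOO
After move 2 (F): F=GRGR U=WWOG R=WBWR D=RBYY L=GYOY
After move 3 (U'): U=WGWO F=GYGR R=GRWR B=WBBB L=OOOY
After move 4 (R'): R=RRGW U=WBWW F=GGGO D=RYYR B=YBBB
Query 1: R[3] = W
Query 2: F[3] = O
Query 3: D[3] = R
Query 4: L[3] = Y
Query 5: U[3] = W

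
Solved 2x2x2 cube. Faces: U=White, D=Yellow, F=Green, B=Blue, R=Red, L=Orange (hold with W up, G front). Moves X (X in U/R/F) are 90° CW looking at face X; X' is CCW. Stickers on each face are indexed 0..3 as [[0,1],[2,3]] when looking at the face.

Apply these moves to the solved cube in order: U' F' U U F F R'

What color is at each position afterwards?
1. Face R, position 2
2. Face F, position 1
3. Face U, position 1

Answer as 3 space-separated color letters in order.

Answer: W G B

Derivation:
After move 1 (U'): U=WWWW F=OOGG R=GGRR B=RRBB L=BBOO
After move 2 (F'): F=OGOG U=WWGR R=YGYR D=BOYY L=BWOW
After move 3 (U): U=GWRW F=YGOG R=RRYR B=BWBB L=OGOW
After move 4 (U): U=RGWW F=RROG R=BWYR B=OGBB L=YGOW
After move 5 (F): F=ORGR U=RGWG R=WWWR D=YBYY L=YBOO
After move 6 (F): F=GORR U=RGOB R=WWGR D=WWYY L=YYOB
After move 7 (R'): R=WRWG U=RBOO F=GGRB D=WOYR B=YGWB
Query 1: R[2] = W
Query 2: F[1] = G
Query 3: U[1] = B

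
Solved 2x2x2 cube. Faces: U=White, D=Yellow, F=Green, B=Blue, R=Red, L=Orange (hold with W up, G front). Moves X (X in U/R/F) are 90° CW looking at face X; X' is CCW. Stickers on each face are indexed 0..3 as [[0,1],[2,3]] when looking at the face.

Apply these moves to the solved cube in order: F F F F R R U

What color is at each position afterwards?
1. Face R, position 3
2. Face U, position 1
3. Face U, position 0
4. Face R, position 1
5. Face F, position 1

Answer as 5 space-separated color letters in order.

After move 1 (F): F=GGGG U=WWOO R=WRWR D=RRYY L=OYOY
After move 2 (F): F=GGGG U=WWYY R=OROR D=WWYY L=OROR
After move 3 (F): F=GGGG U=WWRR R=YRYR D=OOYY L=OWOW
After move 4 (F): F=GGGG U=WWWW R=RRRR D=YYYY L=OOOO
After move 5 (R): R=RRRR U=WGWG F=GYGY D=YBYB B=WBWB
After move 6 (R): R=RRRR U=WYWY F=GBGB D=YWYW B=GBGB
After move 7 (U): U=WWYY F=RRGB R=GBRR B=OOGB L=GBOO
Query 1: R[3] = R
Query 2: U[1] = W
Query 3: U[0] = W
Query 4: R[1] = B
Query 5: F[1] = R

Answer: R W W B R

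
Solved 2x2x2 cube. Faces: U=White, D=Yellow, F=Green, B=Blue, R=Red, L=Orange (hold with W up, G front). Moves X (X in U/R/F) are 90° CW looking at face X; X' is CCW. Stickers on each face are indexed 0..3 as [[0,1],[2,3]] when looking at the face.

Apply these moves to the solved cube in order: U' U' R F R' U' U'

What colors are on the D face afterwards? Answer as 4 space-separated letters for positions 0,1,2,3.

Answer: R B Y Y

Derivation:
After move 1 (U'): U=WWWW F=OOGG R=GGRR B=RRBB L=BBOO
After move 2 (U'): U=WWWW F=BBGG R=OORR B=GGBB L=RROO
After move 3 (R): R=RORO U=WBWG F=BYGY D=YBYG B=WGWB
After move 4 (F): F=GBYY U=WBOR R=WOGO D=RRYG L=RYOB
After move 5 (R'): R=OOWG U=WWOW F=GBYR D=RBYY B=GGRB
After move 6 (U'): U=WWWO F=RYYR R=GBWG B=OORB L=GGOB
After move 7 (U'): U=WOWW F=GGYR R=RYWG B=GBRB L=OOOB
Query: D face = RBYY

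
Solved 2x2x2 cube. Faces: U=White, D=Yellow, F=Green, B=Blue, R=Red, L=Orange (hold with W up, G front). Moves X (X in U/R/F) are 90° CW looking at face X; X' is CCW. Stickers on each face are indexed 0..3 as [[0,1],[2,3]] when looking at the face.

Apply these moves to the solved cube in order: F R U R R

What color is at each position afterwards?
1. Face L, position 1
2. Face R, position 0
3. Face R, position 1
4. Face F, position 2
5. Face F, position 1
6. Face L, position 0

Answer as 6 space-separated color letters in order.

Answer: R R R G W G

Derivation:
After move 1 (F): F=GGGG U=WWOO R=WRWR D=RRYY L=OYOY
After move 2 (R): R=WWRR U=WGOG F=GRGY D=RBYB B=OBWB
After move 3 (U): U=OWGG F=WWGY R=OBRR B=OYWB L=GROY
After move 4 (R): R=RORB U=OWGY F=WBGB D=RWYO B=GYWB
After move 5 (R): R=RRBO U=OBGB F=WWGO D=RWYG B=YYWB
Query 1: L[1] = R
Query 2: R[0] = R
Query 3: R[1] = R
Query 4: F[2] = G
Query 5: F[1] = W
Query 6: L[0] = G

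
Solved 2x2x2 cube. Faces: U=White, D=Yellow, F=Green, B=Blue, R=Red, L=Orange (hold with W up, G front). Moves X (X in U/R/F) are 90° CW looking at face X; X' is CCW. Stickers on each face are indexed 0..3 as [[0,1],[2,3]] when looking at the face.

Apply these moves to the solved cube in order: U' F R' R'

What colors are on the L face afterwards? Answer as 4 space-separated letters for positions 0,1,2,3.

Answer: B Y O Y

Derivation:
After move 1 (U'): U=WWWW F=OOGG R=GGRR B=RRBB L=BBOO
After move 2 (F): F=GOGO U=WWOB R=WGWR D=RGYY L=BYOY
After move 3 (R'): R=GRWW U=WBOR F=GWGB D=ROYO B=YRGB
After move 4 (R'): R=RWGW U=WGOY F=GBGR D=RWYB B=OROB
Query: L face = BYOY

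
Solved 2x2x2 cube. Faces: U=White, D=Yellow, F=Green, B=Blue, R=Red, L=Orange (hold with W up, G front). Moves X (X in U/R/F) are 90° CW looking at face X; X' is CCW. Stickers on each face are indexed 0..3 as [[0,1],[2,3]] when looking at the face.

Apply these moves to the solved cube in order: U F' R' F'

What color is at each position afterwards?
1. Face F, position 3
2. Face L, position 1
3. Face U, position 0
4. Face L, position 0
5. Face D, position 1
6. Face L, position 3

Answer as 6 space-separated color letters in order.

After move 1 (U): U=WWWW F=RRGG R=BBRR B=OOBB L=GGOO
After move 2 (F'): F=RGRG U=WWBR R=YBYR D=GOYY L=GWOW
After move 3 (R'): R=BRYY U=WBBO F=RWRR D=GGYG B=YOOB
After move 4 (F'): F=WRRR U=WBBY R=GRGY D=WWYG L=GOOB
Query 1: F[3] = R
Query 2: L[1] = O
Query 3: U[0] = W
Query 4: L[0] = G
Query 5: D[1] = W
Query 6: L[3] = B

Answer: R O W G W B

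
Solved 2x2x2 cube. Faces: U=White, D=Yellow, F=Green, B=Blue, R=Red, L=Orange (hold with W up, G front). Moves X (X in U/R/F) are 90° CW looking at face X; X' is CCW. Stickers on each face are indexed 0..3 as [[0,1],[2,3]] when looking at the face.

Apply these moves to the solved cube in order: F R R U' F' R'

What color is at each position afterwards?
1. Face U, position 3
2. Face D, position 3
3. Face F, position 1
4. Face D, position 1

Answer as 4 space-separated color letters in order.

Answer: R G Y B

Derivation:
After move 1 (F): F=GGGG U=WWOO R=WRWR D=RRYY L=OYOY
After move 2 (R): R=WWRR U=WGOG F=GRGY D=RBYB B=OBWB
After move 3 (R): R=RWRW U=WROY F=GBGB D=RWYO B=GBGB
After move 4 (U'): U=RYWO F=OYGB R=GBRW B=RWGB L=GBOY
After move 5 (F'): F=YBOG U=RYGR R=WBRW D=BYYO L=GOOW
After move 6 (R'): R=BWWR U=RGGR F=YYOR D=BBYG B=OWYB
Query 1: U[3] = R
Query 2: D[3] = G
Query 3: F[1] = Y
Query 4: D[1] = B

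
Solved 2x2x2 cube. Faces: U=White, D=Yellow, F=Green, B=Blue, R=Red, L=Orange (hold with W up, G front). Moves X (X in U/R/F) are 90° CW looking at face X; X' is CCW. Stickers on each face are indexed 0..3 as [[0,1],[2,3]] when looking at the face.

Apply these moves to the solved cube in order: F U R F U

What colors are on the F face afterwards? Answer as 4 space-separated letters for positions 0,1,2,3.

Answer: O B Y R

Derivation:
After move 1 (F): F=GGGG U=WWOO R=WRWR D=RRYY L=OYOY
After move 2 (U): U=OWOW F=WRGG R=BBWR B=OYBB L=GGOY
After move 3 (R): R=WBRB U=OROG F=WRGY D=RBYO B=WYWB
After move 4 (F): F=GWYR U=ORYG R=OBGB D=RWYO L=GROB
After move 5 (U): U=YOGR F=OBYR R=WYGB B=GRWB L=GWOB
Query: F face = OBYR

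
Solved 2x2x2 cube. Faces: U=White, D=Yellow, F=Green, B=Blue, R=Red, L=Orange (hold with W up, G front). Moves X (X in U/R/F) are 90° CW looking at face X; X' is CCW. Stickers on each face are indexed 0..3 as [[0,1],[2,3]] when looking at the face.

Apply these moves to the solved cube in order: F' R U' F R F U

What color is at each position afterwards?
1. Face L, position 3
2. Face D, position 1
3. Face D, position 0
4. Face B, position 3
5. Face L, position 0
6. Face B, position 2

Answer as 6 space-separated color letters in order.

After move 1 (F'): F=GGGG U=WWRR R=YRYR D=OOYY L=OWOW
After move 2 (R): R=YYRR U=WGRG F=GOGY D=OBYB B=RBWB
After move 3 (U'): U=GGWR F=OWGY R=GORR B=YYWB L=RBOW
After move 4 (F): F=GOYW U=GGWB R=WORR D=RGYB L=ROOB
After move 5 (R): R=RWRO U=GOWW F=GGYB D=RWYY B=BYGB
After move 6 (F): F=YGBG U=GOBO R=WWWO D=RRYY L=RROW
After move 7 (U): U=BGOO F=WWBG R=BYWO B=RRGB L=YGOW
Query 1: L[3] = W
Query 2: D[1] = R
Query 3: D[0] = R
Query 4: B[3] = B
Query 5: L[0] = Y
Query 6: B[2] = G

Answer: W R R B Y G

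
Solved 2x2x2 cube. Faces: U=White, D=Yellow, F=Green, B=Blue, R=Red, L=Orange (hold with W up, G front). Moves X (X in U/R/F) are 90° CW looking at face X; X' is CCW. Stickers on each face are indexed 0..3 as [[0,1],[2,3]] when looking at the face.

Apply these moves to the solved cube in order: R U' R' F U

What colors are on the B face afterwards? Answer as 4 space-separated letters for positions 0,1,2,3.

After move 1 (R): R=RRRR U=WGWG F=GYGY D=YBYB B=WBWB
After move 2 (U'): U=GGWW F=OOGY R=GYRR B=RRWB L=WBOO
After move 3 (R'): R=YRGR U=GWWR F=OGGW D=YOYY B=BRBB
After move 4 (F): F=GOWG U=GWOB R=WRRR D=GYYY L=WYOO
After move 5 (U): U=OGBW F=WRWG R=BRRR B=WYBB L=GOOO
Query: B face = WYBB

Answer: W Y B B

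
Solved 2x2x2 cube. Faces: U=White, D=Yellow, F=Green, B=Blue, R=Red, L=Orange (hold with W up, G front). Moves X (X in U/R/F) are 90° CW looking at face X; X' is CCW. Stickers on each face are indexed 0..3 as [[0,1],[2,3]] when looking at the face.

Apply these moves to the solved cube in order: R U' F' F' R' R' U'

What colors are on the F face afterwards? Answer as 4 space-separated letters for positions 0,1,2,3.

Answer: W R O R

Derivation:
After move 1 (R): R=RRRR U=WGWG F=GYGY D=YBYB B=WBWB
After move 2 (U'): U=GGWW F=OOGY R=GYRR B=RRWB L=WBOO
After move 3 (F'): F=OYOG U=GGGR R=BYYR D=BOYB L=WWOW
After move 4 (F'): F=YGOO U=GGBY R=OYBR D=WWYB L=WROG
After move 5 (R'): R=YROB U=GWBR F=YGOY D=WGYO B=BRWB
After move 6 (R'): R=RBYO U=GWBB F=YWOR D=WGYY B=ORGB
After move 7 (U'): U=WBGB F=WROR R=YWYO B=RBGB L=OROG
Query: F face = WROR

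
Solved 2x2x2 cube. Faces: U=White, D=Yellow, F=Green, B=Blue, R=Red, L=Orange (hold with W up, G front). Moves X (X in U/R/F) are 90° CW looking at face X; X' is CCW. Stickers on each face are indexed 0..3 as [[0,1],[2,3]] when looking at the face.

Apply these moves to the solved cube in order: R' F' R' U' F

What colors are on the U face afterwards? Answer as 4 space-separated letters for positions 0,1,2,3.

After move 1 (R'): R=RRRR U=WBWB F=GWGW D=YGYG B=YBYB
After move 2 (F'): F=WWGG U=WBRR R=GRYR D=OOYG L=OBOW
After move 3 (R'): R=RRGY U=WYRY F=WBGR D=OWYG B=GBOB
After move 4 (U'): U=YYWR F=OBGR R=WBGY B=RROB L=GBOW
After move 5 (F): F=GORB U=YYWB R=WBRY D=GWYG L=GOOW
Query: U face = YYWB

Answer: Y Y W B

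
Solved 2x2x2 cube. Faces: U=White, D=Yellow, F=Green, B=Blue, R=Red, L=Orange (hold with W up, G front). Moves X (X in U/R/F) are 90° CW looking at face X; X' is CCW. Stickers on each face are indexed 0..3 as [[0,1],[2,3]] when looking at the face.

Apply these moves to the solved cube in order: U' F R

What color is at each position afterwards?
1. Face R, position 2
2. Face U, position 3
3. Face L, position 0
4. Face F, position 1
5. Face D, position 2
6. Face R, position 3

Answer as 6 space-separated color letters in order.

Answer: R O B G Y G

Derivation:
After move 1 (U'): U=WWWW F=OOGG R=GGRR B=RRBB L=BBOO
After move 2 (F): F=GOGO U=WWOB R=WGWR D=RGYY L=BYOY
After move 3 (R): R=WWRG U=WOOO F=GGGY D=RBYR B=BRWB
Query 1: R[2] = R
Query 2: U[3] = O
Query 3: L[0] = B
Query 4: F[1] = G
Query 5: D[2] = Y
Query 6: R[3] = G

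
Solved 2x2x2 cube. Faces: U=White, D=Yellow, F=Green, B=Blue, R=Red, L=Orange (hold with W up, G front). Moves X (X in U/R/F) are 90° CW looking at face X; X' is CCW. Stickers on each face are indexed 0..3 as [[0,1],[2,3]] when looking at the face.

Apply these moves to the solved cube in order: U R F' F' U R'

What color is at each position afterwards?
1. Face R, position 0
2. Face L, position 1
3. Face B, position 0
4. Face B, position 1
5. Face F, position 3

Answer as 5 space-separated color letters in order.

After move 1 (U): U=WWWW F=RRGG R=BBRR B=OOBB L=GGOO
After move 2 (R): R=RBRB U=WRWG F=RYGY D=YBYO B=WOWB
After move 3 (F'): F=YYRG U=WRRR R=BBYB D=GOYO L=GGOW
After move 4 (F'): F=YGYR U=WRBY R=OBGB D=GWYO L=GROR
After move 5 (U): U=BWYR F=OBYR R=WOGB B=GRWB L=YGOR
After move 6 (R'): R=OBWG U=BWYG F=OWYR D=GBYR B=ORWB
Query 1: R[0] = O
Query 2: L[1] = G
Query 3: B[0] = O
Query 4: B[1] = R
Query 5: F[3] = R

Answer: O G O R R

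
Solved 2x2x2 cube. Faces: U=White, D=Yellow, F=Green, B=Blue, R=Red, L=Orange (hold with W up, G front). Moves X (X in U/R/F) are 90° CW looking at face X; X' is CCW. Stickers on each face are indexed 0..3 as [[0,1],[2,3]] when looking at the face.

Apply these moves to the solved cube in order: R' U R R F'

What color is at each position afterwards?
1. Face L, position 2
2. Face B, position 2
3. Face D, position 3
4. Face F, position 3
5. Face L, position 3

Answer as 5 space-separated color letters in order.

Answer: O R B G B

Derivation:
After move 1 (R'): R=RRRR U=WBWB F=GWGW D=YGYG B=YBYB
After move 2 (U): U=WWBB F=RRGW R=YBRR B=OOYB L=GWOO
After move 3 (R): R=RYRB U=WRBW F=RGGG D=YYYO B=BOWB
After move 4 (R): R=RRBY U=WGBG F=RYGO D=YWYB B=WORB
After move 5 (F'): F=YORG U=WGRB R=WRYY D=WOYB L=GGOB
Query 1: L[2] = O
Query 2: B[2] = R
Query 3: D[3] = B
Query 4: F[3] = G
Query 5: L[3] = B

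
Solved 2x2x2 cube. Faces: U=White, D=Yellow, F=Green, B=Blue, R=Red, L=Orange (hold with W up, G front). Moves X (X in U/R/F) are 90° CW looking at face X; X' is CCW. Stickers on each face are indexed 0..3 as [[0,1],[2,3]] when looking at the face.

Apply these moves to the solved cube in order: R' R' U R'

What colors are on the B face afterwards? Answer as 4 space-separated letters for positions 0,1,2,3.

After move 1 (R'): R=RRRR U=WBWB F=GWGW D=YGYG B=YBYB
After move 2 (R'): R=RRRR U=WYWY F=GBGB D=YWYW B=GBGB
After move 3 (U): U=WWYY F=RRGB R=GBRR B=OOGB L=GBOO
After move 4 (R'): R=BRGR U=WGYO F=RWGY D=YRYB B=WOWB
Query: B face = WOWB

Answer: W O W B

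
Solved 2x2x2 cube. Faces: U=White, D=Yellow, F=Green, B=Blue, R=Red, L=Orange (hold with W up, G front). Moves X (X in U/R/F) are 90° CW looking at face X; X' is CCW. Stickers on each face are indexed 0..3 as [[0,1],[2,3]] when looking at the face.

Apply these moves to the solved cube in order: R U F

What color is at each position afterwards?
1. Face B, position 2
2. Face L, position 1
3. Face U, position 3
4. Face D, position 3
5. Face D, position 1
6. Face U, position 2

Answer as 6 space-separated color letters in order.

After move 1 (R): R=RRRR U=WGWG F=GYGY D=YBYB B=WBWB
After move 2 (U): U=WWGG F=RRGY R=WBRR B=OOWB L=GYOO
After move 3 (F): F=GRYR U=WWOY R=GBGR D=RWYB L=GYOB
Query 1: B[2] = W
Query 2: L[1] = Y
Query 3: U[3] = Y
Query 4: D[3] = B
Query 5: D[1] = W
Query 6: U[2] = O

Answer: W Y Y B W O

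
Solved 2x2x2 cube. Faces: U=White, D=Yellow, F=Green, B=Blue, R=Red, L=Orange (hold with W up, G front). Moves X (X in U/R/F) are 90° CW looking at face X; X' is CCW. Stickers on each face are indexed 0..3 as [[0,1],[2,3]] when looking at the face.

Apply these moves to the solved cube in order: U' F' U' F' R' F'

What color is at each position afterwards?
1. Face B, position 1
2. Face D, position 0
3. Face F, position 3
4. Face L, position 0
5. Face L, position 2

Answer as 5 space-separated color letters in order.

After move 1 (U'): U=WWWW F=OOGG R=GGRR B=RRBB L=BBOO
After move 2 (F'): F=OGOG U=WWGR R=YGYR D=BOYY L=BWOW
After move 3 (U'): U=WRWG F=BWOG R=OGYR B=YGBB L=RROW
After move 4 (F'): F=WGBO U=WROY R=OGBR D=RWYY L=RGOW
After move 5 (R'): R=GROB U=WBOY F=WRBY D=RGYO B=YGWB
After move 6 (F'): F=RYWB U=WBGO R=GRRB D=GWYO L=RYOO
Query 1: B[1] = G
Query 2: D[0] = G
Query 3: F[3] = B
Query 4: L[0] = R
Query 5: L[2] = O

Answer: G G B R O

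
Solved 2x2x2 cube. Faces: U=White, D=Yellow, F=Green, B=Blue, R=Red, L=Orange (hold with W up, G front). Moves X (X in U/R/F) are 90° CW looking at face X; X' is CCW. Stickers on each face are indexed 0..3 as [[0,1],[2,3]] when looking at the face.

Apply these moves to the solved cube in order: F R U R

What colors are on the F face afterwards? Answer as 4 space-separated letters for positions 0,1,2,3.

Answer: W B G B

Derivation:
After move 1 (F): F=GGGG U=WWOO R=WRWR D=RRYY L=OYOY
After move 2 (R): R=WWRR U=WGOG F=GRGY D=RBYB B=OBWB
After move 3 (U): U=OWGG F=WWGY R=OBRR B=OYWB L=GROY
After move 4 (R): R=RORB U=OWGY F=WBGB D=RWYO B=GYWB
Query: F face = WBGB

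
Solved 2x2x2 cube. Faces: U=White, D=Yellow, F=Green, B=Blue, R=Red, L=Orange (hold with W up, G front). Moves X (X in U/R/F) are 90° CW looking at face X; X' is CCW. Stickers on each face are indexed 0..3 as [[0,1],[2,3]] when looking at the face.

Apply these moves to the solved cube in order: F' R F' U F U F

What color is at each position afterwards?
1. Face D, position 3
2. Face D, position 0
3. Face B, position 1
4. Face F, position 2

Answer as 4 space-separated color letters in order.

After move 1 (F'): F=GGGG U=WWRR R=YRYR D=OOYY L=OWOW
After move 2 (R): R=YYRR U=WGRG F=GOGY D=OBYB B=RBWB
After move 3 (F'): F=OYGG U=WGYR R=BYOR D=WWYB L=OGOR
After move 4 (U): U=YWRG F=BYGG R=RBOR B=OGWB L=OYOR
After move 5 (F): F=GBGY U=YWRY R=RBGR D=ORYB L=OWOW
After move 6 (U): U=RYYW F=RBGY R=OGGR B=OWWB L=GBOW
After move 7 (F): F=GRYB U=RYWB R=YGWR D=GOYB L=GOOR
Query 1: D[3] = B
Query 2: D[0] = G
Query 3: B[1] = W
Query 4: F[2] = Y

Answer: B G W Y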